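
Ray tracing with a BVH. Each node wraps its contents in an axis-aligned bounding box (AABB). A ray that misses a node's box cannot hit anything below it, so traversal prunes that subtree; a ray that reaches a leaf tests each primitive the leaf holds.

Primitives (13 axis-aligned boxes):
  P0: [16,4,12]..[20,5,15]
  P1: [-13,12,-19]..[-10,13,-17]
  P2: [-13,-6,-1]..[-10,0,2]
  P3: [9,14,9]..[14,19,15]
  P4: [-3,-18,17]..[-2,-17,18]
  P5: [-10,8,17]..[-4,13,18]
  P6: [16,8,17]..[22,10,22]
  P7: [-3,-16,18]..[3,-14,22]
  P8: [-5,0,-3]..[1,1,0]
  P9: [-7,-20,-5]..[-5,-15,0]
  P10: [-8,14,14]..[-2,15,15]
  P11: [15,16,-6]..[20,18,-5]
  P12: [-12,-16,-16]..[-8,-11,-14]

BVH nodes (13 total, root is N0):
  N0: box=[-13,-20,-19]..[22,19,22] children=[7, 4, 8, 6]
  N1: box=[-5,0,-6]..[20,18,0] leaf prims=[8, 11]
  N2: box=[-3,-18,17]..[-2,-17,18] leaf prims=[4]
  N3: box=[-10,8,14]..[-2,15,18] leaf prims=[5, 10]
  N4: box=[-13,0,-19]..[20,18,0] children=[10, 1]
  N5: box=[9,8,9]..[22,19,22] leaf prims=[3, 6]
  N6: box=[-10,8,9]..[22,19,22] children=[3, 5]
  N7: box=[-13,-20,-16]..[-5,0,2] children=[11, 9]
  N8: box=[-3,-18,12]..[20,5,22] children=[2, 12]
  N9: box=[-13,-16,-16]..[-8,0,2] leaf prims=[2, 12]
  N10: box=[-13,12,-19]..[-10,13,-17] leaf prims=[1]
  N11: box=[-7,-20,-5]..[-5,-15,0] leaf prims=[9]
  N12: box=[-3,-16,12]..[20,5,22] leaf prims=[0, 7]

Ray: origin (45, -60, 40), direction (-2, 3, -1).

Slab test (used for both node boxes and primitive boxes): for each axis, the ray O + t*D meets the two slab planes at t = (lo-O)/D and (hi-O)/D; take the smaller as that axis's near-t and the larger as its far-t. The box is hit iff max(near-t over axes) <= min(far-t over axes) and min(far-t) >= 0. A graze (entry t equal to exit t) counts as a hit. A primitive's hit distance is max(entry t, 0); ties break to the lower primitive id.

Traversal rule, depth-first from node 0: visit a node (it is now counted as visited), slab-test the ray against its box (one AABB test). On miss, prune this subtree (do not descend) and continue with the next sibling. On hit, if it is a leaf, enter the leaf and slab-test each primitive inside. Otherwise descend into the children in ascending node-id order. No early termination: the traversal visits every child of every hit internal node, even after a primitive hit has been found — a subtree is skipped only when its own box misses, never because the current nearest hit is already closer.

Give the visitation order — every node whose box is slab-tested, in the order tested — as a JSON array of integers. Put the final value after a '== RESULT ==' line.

Trace the traversal:
N0 x:[23/2,29] y:[40/3,79/3] z:[18,59] -> hit [18,79/3], descend [4, 6, 7, 8]
  N4 x:[25/2,29] y:[20,26] z:[40,59] -> miss, prune
  N6 x:[23/2,55/2] y:[68/3,79/3] z:[18,31] -> hit [68/3,79/3], descend [3, 5]
    N3 x:[47/2,55/2] y:[68/3,25] z:[22,26] -> hit [47/2,25] leaf, test {P5(miss), P10@t=25}
    N5 x:[23/2,18] y:[68/3,79/3] z:[18,31] -> miss, prune
  N7 x:[25,29] y:[40/3,20] z:[38,56] -> miss, prune
  N8 x:[25/2,24] y:[14,65/3] z:[18,28] -> hit [18,65/3], descend [2, 12]
    N2 x:[47/2,24] y:[14,43/3] z:[22,23] -> miss, prune
    N12 x:[25/2,24] y:[44/3,65/3] z:[18,28] -> hit [18,65/3] leaf, test {P0(miss), P7(miss)}

order=[0, 4, 6, 3, 5, 7, 8, 2, 12]  |boxes|=9  |leaves|=2  hit=P10

== RESULT ==
[0, 4, 6, 3, 5, 7, 8, 2, 12]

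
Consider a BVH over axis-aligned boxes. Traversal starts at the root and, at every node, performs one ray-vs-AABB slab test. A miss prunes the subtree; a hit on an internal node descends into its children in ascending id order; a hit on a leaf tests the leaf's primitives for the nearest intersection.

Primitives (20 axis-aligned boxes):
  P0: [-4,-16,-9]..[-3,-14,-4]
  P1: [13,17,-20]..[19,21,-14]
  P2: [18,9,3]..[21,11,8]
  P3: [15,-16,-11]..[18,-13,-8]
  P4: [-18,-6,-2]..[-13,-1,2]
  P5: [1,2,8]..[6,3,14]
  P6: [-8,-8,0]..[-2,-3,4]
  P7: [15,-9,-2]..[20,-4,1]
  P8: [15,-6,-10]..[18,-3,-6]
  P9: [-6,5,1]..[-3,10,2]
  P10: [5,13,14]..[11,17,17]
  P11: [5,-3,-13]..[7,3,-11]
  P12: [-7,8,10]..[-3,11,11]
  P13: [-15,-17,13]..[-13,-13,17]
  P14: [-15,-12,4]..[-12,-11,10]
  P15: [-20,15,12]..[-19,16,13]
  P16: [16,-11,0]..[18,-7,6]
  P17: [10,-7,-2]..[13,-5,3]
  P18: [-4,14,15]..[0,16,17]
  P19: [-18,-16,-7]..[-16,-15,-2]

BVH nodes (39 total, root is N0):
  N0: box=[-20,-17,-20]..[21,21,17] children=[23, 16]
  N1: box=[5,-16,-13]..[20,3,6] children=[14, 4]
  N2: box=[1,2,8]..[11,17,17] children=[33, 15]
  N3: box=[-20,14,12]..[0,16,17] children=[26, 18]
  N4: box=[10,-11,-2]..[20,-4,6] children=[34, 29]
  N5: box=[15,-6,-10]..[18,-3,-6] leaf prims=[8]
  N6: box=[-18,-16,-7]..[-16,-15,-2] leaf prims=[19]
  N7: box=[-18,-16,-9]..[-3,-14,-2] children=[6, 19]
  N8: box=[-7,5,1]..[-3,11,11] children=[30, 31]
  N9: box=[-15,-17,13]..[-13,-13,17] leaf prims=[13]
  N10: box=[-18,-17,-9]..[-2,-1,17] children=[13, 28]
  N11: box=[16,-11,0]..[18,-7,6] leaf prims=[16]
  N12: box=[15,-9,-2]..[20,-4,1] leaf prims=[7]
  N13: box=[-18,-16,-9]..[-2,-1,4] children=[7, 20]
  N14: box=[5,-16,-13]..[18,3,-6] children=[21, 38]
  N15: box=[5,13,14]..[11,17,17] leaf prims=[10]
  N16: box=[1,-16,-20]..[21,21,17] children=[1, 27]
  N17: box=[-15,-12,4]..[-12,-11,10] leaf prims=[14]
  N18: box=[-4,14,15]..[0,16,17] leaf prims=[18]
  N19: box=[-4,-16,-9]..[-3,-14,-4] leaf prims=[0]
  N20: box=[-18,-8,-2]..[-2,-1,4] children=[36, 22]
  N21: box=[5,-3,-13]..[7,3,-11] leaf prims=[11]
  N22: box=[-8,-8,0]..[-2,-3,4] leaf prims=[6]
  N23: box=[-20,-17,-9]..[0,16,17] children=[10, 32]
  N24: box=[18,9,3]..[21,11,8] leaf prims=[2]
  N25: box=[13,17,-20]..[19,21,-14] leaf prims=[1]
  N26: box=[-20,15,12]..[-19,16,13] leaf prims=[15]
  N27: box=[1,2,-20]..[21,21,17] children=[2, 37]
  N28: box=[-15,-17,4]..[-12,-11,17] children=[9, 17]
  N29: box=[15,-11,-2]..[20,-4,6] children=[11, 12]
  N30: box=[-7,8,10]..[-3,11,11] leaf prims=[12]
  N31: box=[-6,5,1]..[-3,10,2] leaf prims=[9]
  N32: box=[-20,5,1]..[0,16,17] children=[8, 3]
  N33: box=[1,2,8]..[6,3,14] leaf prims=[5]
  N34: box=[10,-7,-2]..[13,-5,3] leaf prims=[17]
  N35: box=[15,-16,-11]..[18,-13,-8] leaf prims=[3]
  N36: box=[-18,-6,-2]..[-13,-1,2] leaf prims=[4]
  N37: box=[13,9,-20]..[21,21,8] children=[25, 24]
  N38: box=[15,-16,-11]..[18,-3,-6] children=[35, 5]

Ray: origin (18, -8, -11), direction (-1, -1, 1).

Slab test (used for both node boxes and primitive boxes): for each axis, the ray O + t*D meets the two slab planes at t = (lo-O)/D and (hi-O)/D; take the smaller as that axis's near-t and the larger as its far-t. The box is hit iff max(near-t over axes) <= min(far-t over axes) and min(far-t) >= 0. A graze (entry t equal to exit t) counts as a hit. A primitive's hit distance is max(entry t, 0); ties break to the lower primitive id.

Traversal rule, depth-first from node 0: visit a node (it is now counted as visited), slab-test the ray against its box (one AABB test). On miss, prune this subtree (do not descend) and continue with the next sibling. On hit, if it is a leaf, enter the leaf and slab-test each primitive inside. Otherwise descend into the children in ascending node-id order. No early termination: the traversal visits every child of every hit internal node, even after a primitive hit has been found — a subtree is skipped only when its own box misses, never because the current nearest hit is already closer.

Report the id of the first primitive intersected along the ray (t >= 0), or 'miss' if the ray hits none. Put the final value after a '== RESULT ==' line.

Walk:
N0 x:[-3,38] y:[-29,9] z:[-9,28] -> hit [-3,9], descend [16, 23]
  N16 x:[-3,17] y:[-29,8] z:[-9,28] -> hit [-3,8], descend [1, 27]
    N1 x:[-2,13] y:[-11,8] z:[-2,17] -> hit [-2,8], descend [4, 14]
      N4 x:[-2,8] y:[-4,3] z:[9,17] -> miss, prune
      N14 x:[0,13] y:[-11,8] z:[-2,5] -> hit [0,5], descend [21, 38]
        N21 x:[11,13] y:[-11,-5] z:[-2,0] -> miss, prune
        N38 x:[0,3] y:[-5,8] z:[0,5] -> hit [0,3], descend [5, 35]
          N5 x:[0,3] y:[-5,-2] z:[1,5] -> miss, prune
          N35 x:[0,3] y:[5,8] z:[0,3] -> miss, prune
    N27 x:[-3,17] y:[-29,-10] z:[-9,28] -> miss, prune
  N23 x:[18,38] y:[-24,9] z:[2,28] -> miss, prune

order=[0, 16, 1, 4, 14, 21, 38, 5, 35, 27, 23]  |boxes|=11  |leaves|=0  hit=miss

== RESULT ==
miss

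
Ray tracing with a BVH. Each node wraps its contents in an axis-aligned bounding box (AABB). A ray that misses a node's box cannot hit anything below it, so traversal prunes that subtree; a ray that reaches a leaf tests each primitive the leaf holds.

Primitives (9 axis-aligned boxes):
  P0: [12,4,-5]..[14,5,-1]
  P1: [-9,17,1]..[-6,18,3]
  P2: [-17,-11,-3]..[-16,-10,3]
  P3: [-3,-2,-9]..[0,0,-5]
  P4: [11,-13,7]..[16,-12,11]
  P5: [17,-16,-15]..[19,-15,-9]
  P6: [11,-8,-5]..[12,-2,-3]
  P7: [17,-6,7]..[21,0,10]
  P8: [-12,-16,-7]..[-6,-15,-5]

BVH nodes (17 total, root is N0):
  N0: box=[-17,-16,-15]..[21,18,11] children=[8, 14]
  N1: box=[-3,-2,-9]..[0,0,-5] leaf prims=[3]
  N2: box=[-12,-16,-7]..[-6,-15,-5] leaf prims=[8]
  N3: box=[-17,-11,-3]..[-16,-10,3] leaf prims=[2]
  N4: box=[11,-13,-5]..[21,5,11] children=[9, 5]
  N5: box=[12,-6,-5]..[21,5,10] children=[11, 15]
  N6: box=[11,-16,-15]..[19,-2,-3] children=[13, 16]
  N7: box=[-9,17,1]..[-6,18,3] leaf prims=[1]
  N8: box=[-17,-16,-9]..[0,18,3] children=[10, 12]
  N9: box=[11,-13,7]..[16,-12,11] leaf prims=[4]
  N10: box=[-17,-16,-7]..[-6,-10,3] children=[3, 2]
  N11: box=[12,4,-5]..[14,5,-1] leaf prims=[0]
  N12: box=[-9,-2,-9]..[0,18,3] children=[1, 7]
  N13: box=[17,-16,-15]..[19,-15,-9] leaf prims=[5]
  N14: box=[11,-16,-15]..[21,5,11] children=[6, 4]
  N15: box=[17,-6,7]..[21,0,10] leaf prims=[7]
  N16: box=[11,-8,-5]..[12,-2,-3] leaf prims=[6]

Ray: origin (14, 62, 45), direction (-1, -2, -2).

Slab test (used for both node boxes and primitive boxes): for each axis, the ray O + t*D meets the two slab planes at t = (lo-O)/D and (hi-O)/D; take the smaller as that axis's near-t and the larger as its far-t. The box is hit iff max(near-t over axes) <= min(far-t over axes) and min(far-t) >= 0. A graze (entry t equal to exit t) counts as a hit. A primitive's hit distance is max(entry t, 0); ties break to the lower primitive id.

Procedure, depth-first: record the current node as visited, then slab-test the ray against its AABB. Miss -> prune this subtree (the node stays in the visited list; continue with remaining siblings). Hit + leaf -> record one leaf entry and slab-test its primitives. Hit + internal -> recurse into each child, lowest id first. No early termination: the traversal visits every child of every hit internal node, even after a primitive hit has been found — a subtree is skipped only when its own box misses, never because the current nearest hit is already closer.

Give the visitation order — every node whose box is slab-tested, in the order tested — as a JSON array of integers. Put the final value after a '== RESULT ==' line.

Walk:
N0 x:[-7,31] y:[22,39] z:[17,30] -> hit [22,30], descend [8, 14]
  N8 x:[14,31] y:[22,39] z:[21,27] -> hit [22,27], descend [10, 12]
    N10 x:[20,31] y:[36,39] z:[21,26] -> miss, prune
    N12 x:[14,23] y:[22,32] z:[21,27] -> hit [22,23], descend [1, 7]
      N1 x:[14,17] y:[31,32] z:[25,27] -> miss, prune
      N7 x:[20,23] y:[22,45/2] z:[21,22] -> hit [22,22] leaf, test {P1@t=22}
  N14 x:[-7,3] y:[57/2,39] z:[17,30] -> miss, prune

Summary -> nodes [0, 8, 10, 12, 1, 7, 14]; box-tests=7; leaf-entries=1; first=P1

== RESULT ==
[0, 8, 10, 12, 1, 7, 14]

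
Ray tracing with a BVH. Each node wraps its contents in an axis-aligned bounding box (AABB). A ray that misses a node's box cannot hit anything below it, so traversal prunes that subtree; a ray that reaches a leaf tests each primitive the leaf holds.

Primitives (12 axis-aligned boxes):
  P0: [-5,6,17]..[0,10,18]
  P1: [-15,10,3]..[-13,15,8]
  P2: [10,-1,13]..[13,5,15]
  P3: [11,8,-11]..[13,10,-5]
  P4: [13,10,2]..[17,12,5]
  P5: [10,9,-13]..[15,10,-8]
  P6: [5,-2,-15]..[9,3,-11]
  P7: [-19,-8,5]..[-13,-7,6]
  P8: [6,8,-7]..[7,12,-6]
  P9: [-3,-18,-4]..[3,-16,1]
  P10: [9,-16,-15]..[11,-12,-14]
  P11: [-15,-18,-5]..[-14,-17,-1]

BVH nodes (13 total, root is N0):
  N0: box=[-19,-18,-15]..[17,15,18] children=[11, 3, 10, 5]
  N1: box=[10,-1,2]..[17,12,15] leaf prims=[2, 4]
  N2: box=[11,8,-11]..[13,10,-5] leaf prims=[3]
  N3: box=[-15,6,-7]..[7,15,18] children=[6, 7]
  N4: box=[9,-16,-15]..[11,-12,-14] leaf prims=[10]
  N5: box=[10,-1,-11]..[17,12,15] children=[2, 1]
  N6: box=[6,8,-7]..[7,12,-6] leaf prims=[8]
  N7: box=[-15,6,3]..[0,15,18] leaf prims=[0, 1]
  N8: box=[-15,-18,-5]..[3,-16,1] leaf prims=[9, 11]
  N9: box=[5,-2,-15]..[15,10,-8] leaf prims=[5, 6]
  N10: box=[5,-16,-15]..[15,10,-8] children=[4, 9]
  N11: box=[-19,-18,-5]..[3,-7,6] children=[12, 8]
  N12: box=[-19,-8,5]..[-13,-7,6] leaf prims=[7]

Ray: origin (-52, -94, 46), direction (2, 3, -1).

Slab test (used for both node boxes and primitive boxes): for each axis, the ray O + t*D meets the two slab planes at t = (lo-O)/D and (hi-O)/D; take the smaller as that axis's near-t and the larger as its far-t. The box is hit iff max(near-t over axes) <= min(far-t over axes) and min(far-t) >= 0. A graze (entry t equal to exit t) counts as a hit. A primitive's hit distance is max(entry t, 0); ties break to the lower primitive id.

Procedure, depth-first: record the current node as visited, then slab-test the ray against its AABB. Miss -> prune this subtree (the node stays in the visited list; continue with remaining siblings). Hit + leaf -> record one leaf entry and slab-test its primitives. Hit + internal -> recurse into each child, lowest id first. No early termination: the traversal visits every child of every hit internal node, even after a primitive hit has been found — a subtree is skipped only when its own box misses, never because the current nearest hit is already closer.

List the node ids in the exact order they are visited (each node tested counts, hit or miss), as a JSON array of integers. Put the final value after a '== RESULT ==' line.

Trace the traversal:
N0 x:[33/2,69/2] y:[76/3,109/3] z:[28,61] -> hit [28,69/2], descend [3, 5, 10, 11]
  N3 x:[37/2,59/2] y:[100/3,109/3] z:[28,53] -> miss, prune
  N5 x:[31,69/2] y:[31,106/3] z:[31,57] -> hit [31,69/2], descend [1, 2]
    N1 x:[31,69/2] y:[31,106/3] z:[31,44] -> hit [31,69/2] leaf, test {P2@t=31, P4(miss)}
    N2 x:[63/2,65/2] y:[34,104/3] z:[51,57] -> miss, prune
  N10 x:[57/2,67/2] y:[26,104/3] z:[54,61] -> miss, prune
  N11 x:[33/2,55/2] y:[76/3,29] z:[40,51] -> miss, prune

Visited [0, 3, 5, 1, 2, 10, 11]. Tests: 7 box, 1 leaf. Nearest: P2.

== RESULT ==
[0, 3, 5, 1, 2, 10, 11]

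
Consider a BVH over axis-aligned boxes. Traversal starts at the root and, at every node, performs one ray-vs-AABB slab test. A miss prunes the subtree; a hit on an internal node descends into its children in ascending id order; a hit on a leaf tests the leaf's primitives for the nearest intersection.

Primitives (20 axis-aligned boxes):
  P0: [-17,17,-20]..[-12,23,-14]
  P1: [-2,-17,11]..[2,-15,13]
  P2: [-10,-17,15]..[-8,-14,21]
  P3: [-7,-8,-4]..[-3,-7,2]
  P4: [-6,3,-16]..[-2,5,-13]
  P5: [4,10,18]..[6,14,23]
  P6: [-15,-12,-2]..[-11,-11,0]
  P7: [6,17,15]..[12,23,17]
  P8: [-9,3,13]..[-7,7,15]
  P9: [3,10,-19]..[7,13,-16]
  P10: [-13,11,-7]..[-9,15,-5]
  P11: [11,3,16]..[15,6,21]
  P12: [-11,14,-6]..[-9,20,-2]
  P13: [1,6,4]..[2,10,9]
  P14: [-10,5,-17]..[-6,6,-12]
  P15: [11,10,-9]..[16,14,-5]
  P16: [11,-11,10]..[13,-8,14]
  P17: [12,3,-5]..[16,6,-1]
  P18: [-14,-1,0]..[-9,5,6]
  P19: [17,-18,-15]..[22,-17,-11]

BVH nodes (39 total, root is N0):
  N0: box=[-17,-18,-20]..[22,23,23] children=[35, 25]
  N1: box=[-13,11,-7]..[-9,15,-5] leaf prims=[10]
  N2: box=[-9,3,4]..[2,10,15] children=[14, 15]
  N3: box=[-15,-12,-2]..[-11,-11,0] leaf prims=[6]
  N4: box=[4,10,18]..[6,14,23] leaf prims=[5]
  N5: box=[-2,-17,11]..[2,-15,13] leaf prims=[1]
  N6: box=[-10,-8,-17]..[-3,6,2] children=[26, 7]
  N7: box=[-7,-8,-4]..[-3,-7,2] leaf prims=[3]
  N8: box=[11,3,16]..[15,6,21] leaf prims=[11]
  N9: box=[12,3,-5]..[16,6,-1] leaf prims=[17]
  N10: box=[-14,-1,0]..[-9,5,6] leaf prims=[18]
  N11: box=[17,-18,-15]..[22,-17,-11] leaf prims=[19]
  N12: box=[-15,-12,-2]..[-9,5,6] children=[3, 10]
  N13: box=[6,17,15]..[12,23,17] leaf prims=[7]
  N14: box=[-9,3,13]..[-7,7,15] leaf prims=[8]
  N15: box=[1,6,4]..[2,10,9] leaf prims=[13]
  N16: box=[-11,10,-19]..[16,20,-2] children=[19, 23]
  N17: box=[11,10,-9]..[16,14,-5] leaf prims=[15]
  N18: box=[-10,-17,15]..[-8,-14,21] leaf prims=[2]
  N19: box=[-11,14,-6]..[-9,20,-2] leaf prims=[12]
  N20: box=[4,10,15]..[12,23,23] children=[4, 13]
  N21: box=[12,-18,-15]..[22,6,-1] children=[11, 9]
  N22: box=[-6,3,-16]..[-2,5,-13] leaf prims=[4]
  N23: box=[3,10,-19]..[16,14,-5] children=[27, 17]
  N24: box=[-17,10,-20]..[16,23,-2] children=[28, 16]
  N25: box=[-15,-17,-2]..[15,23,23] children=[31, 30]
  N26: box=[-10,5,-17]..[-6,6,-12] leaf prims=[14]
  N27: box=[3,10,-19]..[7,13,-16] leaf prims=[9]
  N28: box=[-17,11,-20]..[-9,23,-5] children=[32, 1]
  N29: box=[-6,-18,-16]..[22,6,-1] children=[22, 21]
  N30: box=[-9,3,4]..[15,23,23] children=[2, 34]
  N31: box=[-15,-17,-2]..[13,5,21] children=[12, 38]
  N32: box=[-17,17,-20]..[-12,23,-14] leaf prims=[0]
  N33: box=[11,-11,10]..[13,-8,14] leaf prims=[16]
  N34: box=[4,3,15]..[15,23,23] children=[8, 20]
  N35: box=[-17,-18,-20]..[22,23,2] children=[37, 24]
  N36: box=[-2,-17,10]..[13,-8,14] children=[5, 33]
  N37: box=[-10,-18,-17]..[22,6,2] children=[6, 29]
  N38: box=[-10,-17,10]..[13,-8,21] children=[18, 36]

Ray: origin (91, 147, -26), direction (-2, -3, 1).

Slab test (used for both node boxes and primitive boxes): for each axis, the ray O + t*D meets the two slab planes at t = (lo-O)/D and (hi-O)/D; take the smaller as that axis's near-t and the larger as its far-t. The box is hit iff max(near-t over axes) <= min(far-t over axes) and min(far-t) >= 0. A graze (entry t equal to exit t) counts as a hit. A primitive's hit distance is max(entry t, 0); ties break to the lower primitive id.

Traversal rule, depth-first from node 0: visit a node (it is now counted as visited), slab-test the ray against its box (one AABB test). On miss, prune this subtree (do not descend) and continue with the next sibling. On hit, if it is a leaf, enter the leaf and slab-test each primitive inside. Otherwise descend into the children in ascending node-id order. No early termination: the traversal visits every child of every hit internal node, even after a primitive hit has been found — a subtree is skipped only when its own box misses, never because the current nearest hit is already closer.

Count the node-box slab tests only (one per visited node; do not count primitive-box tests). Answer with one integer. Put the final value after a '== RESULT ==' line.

Walk:
N0 x:[69/2,54] y:[124/3,55] z:[6,49] -> hit [124/3,49], descend [25, 35]
  N25 x:[38,53] y:[124/3,164/3] z:[24,49] -> hit [124/3,49], descend [30, 31]
    N30 x:[38,50] y:[124/3,48] z:[30,49] -> hit [124/3,48], descend [2, 34]
      N2 x:[89/2,50] y:[137/3,48] z:[30,41] -> miss, prune
      N34 x:[38,87/2] y:[124/3,48] z:[41,49] -> hit [124/3,87/2], descend [8, 20]
        N8 x:[38,40] y:[47,48] z:[42,47] -> miss, prune
        N20 x:[79/2,87/2] y:[124/3,137/3] z:[41,49] -> hit [124/3,87/2], descend [4, 13]
          N4 x:[85/2,87/2] y:[133/3,137/3] z:[44,49] -> miss, prune
          N13 x:[79/2,85/2] y:[124/3,130/3] z:[41,43] -> hit [124/3,85/2] leaf, test {P7@t=124/3}
    N31 x:[39,53] y:[142/3,164/3] z:[24,47] -> miss, prune
  N35 x:[69/2,54] y:[124/3,55] z:[6,28] -> miss, prune

11 AABB tests over nodes [0, 25, 30, 2, 34, 8, 20, 4, 13, 31, 35]; 1 leaf entered; closest P7.

== RESULT ==
11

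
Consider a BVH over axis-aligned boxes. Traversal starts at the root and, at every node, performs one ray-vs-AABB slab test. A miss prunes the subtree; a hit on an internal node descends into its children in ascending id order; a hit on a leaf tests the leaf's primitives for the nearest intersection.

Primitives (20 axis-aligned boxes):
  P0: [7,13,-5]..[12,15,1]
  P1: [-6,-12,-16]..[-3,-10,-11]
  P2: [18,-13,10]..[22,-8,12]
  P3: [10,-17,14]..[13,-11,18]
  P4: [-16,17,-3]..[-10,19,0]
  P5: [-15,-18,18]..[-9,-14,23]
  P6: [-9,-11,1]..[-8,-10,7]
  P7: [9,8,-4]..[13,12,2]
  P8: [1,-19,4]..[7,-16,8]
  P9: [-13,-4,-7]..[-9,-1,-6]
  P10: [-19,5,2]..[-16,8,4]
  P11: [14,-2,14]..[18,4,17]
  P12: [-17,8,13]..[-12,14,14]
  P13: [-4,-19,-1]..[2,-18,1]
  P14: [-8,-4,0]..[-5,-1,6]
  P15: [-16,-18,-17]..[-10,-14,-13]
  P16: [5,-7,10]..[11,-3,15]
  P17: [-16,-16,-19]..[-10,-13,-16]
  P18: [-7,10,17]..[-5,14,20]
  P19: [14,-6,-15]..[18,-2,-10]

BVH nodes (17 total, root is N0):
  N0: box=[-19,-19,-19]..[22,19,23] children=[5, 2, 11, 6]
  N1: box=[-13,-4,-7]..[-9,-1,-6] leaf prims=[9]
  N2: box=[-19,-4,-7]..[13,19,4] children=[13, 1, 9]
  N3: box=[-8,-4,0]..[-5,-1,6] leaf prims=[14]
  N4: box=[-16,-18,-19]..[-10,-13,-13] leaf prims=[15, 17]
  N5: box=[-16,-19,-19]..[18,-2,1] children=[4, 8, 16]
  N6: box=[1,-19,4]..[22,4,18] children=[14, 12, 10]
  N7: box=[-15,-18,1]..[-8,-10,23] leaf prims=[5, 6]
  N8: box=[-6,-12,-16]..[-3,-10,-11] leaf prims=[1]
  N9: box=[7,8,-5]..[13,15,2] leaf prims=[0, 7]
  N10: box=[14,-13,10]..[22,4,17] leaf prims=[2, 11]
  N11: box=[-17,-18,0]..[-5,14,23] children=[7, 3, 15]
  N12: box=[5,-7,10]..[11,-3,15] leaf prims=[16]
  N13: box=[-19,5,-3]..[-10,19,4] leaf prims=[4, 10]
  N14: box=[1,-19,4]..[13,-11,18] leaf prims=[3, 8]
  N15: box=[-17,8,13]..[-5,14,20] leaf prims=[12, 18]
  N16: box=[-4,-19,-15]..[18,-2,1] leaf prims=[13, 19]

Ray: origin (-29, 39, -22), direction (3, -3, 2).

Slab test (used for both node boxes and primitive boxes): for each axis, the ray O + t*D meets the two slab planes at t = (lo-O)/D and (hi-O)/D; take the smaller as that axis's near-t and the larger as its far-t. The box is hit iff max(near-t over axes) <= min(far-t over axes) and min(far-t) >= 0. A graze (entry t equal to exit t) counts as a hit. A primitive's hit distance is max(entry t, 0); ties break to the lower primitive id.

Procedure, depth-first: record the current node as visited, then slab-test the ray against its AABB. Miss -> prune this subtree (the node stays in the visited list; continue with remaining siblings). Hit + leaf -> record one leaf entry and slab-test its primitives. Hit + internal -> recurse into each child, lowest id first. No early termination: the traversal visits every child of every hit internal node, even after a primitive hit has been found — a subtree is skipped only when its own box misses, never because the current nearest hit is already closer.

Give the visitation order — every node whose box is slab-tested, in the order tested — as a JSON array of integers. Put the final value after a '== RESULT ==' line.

Walk:
N0 x:[10/3,17] y:[20/3,58/3] z:[3/2,45/2] -> hit [20/3,17], descend [2, 5, 6, 11]
  N2 x:[10/3,14] y:[20/3,43/3] z:[15/2,13] -> hit [15/2,13], descend [1, 9, 13]
    N1 x:[16/3,20/3] y:[40/3,43/3] z:[15/2,8] -> miss, prune
    N9 x:[12,14] y:[8,31/3] z:[17/2,12] -> miss, prune
    N13 x:[10/3,19/3] y:[20/3,34/3] z:[19/2,13] -> miss, prune
  N5 x:[13/3,47/3] y:[41/3,58/3] z:[3/2,23/2] -> miss, prune
  N6 x:[10,17] y:[35/3,58/3] z:[13,20] -> hit [13,17], descend [10, 12, 14]
    N10 x:[43/3,17] y:[35/3,52/3] z:[16,39/2] -> hit [16,17] leaf, test {P2@t=16, P11(miss)}
    N12 x:[34/3,40/3] y:[14,46/3] z:[16,37/2] -> miss, prune
    N14 x:[10,14] y:[50/3,58/3] z:[13,20] -> miss, prune
  N11 x:[4,8] y:[25/3,19] z:[11,45/2] -> miss, prune

order=[0, 2, 1, 9, 13, 5, 6, 10, 12, 14, 11]  |boxes|=11  |leaves|=1  hit=P2

== RESULT ==
[0, 2, 1, 9, 13, 5, 6, 10, 12, 14, 11]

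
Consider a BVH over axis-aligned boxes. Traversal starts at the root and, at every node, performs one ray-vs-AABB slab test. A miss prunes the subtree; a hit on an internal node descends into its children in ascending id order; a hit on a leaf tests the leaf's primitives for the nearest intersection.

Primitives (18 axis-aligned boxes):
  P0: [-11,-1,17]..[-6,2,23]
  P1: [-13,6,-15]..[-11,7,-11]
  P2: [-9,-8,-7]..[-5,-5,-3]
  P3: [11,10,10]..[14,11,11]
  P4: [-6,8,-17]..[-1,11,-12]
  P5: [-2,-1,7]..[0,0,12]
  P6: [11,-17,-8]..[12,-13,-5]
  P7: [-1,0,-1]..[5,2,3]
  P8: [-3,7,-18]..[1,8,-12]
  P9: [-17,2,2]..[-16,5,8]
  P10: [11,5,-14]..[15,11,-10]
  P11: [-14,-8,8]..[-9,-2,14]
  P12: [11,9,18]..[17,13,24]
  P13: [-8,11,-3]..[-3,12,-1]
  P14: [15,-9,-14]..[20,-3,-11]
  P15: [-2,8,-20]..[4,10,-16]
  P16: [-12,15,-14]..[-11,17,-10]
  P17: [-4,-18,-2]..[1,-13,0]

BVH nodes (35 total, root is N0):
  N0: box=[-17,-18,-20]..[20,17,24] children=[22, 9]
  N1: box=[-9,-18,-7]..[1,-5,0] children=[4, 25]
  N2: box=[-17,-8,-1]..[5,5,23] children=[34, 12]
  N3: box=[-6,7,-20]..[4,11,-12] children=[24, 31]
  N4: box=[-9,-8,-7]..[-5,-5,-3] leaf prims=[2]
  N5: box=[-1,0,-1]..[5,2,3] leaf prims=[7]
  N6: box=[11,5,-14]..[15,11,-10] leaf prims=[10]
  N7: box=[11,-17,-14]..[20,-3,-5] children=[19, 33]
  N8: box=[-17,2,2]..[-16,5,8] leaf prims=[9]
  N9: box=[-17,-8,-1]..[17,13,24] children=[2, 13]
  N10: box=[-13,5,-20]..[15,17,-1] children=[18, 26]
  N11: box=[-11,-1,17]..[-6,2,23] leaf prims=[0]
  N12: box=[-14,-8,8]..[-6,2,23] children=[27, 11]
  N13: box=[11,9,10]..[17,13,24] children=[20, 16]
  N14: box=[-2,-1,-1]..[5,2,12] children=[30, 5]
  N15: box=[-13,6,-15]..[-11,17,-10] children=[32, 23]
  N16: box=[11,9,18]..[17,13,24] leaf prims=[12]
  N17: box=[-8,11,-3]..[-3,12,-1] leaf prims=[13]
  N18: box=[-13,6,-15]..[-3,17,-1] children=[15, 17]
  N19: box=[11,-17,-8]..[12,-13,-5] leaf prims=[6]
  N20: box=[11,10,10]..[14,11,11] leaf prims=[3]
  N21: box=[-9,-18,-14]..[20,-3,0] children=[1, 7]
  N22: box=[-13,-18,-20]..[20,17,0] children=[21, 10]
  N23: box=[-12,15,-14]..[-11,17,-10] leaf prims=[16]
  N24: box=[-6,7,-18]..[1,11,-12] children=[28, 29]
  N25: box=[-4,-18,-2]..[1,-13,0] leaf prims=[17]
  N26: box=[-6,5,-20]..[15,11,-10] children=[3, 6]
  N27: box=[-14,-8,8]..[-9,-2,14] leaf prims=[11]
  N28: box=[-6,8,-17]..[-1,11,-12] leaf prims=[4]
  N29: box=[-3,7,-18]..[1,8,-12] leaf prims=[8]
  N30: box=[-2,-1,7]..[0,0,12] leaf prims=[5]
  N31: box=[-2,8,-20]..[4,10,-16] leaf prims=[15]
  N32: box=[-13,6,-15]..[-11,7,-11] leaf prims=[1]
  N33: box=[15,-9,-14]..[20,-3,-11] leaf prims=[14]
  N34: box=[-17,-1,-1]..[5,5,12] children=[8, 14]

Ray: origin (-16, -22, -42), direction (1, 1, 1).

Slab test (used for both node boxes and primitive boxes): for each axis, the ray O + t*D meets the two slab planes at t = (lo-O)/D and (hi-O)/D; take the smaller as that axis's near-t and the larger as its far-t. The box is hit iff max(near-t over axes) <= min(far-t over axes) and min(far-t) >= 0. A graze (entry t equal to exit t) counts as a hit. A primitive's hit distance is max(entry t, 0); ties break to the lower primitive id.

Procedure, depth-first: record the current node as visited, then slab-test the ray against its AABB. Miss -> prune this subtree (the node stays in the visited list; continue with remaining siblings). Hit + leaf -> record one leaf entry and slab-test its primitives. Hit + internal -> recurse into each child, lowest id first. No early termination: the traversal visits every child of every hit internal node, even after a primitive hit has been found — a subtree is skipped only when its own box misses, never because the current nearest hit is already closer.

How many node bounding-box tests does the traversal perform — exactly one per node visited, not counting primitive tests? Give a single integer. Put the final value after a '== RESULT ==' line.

Trace the traversal:
N0 x:[-1,36] y:[4,39] z:[22,66] -> hit [22,36], descend [9, 22]
  N9 x:[-1,33] y:[14,35] z:[41,66] -> miss, prune
  N22 x:[3,36] y:[4,39] z:[22,42] -> hit [22,36], descend [10, 21]
    N10 x:[3,31] y:[27,39] z:[22,41] -> hit [27,31], descend [18, 26]
      N18 x:[3,13] y:[28,39] z:[27,41] -> miss, prune
      N26 x:[10,31] y:[27,33] z:[22,32] -> hit [27,31], descend [3, 6]
        N3 x:[10,20] y:[29,33] z:[22,30] -> miss, prune
        N6 x:[27,31] y:[27,33] z:[28,32] -> hit [28,31] leaf, test {P10@t=28}
    N21 x:[7,36] y:[4,19] z:[28,42] -> miss, prune

Summary -> nodes [0, 9, 22, 10, 18, 26, 3, 6, 21]; box-tests=9; leaf-entries=1; first=P10

== RESULT ==
9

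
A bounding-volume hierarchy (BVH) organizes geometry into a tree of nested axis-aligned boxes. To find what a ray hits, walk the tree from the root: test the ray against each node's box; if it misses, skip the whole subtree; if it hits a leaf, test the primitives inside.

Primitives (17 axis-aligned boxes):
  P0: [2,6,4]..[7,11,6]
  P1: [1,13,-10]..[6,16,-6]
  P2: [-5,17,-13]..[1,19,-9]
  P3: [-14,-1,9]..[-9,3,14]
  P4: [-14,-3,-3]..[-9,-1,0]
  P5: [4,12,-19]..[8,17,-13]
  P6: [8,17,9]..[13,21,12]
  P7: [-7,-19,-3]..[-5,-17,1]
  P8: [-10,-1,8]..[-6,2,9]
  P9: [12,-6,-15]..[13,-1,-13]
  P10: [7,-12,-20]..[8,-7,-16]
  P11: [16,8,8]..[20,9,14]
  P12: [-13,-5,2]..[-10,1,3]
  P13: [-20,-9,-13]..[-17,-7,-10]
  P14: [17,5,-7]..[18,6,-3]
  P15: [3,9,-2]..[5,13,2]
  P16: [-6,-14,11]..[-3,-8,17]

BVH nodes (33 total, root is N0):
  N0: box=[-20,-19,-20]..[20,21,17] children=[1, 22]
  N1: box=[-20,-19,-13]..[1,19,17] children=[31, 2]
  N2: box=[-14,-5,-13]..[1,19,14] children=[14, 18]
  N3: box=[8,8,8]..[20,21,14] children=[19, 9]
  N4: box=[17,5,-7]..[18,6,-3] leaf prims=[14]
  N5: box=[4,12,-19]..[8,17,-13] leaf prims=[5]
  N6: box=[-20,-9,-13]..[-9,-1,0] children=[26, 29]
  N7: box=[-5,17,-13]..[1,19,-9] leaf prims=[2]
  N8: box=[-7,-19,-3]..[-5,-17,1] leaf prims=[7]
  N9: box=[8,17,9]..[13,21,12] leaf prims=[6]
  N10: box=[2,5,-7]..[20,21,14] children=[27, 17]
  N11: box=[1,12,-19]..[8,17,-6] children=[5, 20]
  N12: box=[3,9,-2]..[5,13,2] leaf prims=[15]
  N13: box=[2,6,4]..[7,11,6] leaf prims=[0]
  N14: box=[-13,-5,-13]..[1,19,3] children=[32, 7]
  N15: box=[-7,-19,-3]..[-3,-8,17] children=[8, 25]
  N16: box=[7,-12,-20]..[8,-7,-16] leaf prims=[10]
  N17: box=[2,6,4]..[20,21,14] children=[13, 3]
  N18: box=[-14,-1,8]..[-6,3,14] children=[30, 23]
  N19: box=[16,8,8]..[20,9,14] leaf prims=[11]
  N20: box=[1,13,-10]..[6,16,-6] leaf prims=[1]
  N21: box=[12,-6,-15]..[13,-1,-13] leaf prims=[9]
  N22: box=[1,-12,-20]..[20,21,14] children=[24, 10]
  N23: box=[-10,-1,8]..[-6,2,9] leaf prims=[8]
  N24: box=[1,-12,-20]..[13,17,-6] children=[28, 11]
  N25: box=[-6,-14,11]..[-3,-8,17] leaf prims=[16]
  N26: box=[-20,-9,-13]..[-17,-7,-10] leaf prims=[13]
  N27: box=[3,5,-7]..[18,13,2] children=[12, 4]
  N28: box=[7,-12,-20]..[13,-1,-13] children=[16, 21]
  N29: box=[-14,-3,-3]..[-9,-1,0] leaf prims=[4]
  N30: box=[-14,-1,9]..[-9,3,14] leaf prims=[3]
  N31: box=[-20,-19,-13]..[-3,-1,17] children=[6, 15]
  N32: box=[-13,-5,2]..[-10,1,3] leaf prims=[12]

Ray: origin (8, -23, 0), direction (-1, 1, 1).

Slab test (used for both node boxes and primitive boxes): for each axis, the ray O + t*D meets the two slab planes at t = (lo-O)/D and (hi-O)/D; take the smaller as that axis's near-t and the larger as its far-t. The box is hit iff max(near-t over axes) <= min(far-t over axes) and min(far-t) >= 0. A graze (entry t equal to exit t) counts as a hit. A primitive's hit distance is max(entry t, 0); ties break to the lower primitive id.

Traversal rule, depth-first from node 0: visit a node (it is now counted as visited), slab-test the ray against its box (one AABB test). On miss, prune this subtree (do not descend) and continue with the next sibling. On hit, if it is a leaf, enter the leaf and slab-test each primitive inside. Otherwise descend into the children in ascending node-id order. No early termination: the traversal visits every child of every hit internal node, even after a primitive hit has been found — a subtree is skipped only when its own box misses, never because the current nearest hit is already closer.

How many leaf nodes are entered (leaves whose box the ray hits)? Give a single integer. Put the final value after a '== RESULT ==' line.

Walk:
N0 x:[-12,28] y:[4,44] z:[-20,17] -> hit [4,17], descend [1, 22]
  N1 x:[7,28] y:[4,42] z:[-13,17] -> hit [7,17], descend [2, 31]
    N2 x:[7,22] y:[18,42] z:[-13,14] -> miss, prune
    N31 x:[11,28] y:[4,22] z:[-13,17] -> hit [11,17], descend [6, 15]
      N6 x:[17,28] y:[14,22] z:[-13,0] -> miss, prune
      N15 x:[11,15] y:[4,15] z:[-3,17] -> hit [11,15], descend [8, 25]
        N8 x:[13,15] y:[4,6] z:[-3,1] -> miss, prune
        N25 x:[11,14] y:[9,15] z:[11,17] -> hit [11,14] leaf, test {P16@t=11}
  N22 x:[-12,7] y:[11,44] z:[-20,14] -> miss, prune

Summary -> nodes [0, 1, 2, 31, 6, 15, 8, 25, 22]; box-tests=9; leaf-entries=1; first=P16

== RESULT ==
1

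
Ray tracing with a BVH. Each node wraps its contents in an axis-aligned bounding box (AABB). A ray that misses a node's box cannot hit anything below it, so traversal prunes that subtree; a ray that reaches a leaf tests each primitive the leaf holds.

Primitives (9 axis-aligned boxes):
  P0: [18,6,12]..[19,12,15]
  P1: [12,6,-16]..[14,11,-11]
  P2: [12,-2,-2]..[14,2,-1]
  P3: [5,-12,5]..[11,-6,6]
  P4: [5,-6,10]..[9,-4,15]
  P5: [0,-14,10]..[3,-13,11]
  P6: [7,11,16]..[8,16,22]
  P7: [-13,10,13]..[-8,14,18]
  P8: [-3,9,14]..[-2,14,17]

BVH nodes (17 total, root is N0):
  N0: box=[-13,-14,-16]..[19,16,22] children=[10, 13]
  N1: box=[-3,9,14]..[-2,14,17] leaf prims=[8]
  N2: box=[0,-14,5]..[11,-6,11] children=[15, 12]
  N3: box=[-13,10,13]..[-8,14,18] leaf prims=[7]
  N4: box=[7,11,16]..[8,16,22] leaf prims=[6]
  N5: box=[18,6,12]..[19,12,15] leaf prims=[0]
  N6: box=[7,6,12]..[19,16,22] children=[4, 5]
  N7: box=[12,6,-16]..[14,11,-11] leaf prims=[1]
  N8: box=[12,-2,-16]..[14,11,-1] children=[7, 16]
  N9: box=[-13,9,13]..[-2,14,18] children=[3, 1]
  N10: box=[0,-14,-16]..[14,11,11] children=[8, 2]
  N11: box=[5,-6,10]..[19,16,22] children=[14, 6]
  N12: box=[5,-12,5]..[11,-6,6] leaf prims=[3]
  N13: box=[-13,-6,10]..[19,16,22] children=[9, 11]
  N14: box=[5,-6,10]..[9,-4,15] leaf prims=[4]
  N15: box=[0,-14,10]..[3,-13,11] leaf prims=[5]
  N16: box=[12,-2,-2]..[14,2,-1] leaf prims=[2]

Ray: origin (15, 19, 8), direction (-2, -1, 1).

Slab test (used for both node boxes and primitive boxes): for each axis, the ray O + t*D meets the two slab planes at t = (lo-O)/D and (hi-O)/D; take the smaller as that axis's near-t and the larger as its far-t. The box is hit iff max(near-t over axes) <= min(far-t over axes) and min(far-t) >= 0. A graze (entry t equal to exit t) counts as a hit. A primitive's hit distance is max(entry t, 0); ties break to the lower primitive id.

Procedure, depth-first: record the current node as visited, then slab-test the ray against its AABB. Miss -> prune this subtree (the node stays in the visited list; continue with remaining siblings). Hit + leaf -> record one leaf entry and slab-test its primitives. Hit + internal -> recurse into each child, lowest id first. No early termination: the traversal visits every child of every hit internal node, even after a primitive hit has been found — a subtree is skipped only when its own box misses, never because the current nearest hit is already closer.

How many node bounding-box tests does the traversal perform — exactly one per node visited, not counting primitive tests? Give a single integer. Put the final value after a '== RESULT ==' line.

Traverse from the root:
N0 x:[-2,14] y:[3,33] z:[-24,14] -> hit [3,14], descend [10, 13]
  N10 x:[1/2,15/2] y:[8,33] z:[-24,3] -> miss, prune
  N13 x:[-2,14] y:[3,25] z:[2,14] -> hit [3,14], descend [9, 11]
    N9 x:[17/2,14] y:[5,10] z:[5,10] -> hit [17/2,10], descend [1, 3]
      N1 x:[17/2,9] y:[5,10] z:[6,9] -> hit [17/2,9] leaf, test {P8@t=17/2}
      N3 x:[23/2,14] y:[5,9] z:[5,10] -> miss, prune
    N11 x:[-2,5] y:[3,25] z:[2,14] -> hit [3,5], descend [6, 14]
      N6 x:[-2,4] y:[3,13] z:[4,14] -> hit [4,4], descend [4, 5]
        N4 x:[7/2,4] y:[3,8] z:[8,14] -> miss, prune
        N5 x:[-2,-3/2] y:[7,13] z:[4,7] -> miss, prune
      N14 x:[3,5] y:[23,25] z:[2,7] -> miss, prune

Summary -> nodes [0, 10, 13, 9, 1, 3, 11, 6, 4, 5, 14]; box-tests=11; leaf-entries=1; first=P8

== RESULT ==
11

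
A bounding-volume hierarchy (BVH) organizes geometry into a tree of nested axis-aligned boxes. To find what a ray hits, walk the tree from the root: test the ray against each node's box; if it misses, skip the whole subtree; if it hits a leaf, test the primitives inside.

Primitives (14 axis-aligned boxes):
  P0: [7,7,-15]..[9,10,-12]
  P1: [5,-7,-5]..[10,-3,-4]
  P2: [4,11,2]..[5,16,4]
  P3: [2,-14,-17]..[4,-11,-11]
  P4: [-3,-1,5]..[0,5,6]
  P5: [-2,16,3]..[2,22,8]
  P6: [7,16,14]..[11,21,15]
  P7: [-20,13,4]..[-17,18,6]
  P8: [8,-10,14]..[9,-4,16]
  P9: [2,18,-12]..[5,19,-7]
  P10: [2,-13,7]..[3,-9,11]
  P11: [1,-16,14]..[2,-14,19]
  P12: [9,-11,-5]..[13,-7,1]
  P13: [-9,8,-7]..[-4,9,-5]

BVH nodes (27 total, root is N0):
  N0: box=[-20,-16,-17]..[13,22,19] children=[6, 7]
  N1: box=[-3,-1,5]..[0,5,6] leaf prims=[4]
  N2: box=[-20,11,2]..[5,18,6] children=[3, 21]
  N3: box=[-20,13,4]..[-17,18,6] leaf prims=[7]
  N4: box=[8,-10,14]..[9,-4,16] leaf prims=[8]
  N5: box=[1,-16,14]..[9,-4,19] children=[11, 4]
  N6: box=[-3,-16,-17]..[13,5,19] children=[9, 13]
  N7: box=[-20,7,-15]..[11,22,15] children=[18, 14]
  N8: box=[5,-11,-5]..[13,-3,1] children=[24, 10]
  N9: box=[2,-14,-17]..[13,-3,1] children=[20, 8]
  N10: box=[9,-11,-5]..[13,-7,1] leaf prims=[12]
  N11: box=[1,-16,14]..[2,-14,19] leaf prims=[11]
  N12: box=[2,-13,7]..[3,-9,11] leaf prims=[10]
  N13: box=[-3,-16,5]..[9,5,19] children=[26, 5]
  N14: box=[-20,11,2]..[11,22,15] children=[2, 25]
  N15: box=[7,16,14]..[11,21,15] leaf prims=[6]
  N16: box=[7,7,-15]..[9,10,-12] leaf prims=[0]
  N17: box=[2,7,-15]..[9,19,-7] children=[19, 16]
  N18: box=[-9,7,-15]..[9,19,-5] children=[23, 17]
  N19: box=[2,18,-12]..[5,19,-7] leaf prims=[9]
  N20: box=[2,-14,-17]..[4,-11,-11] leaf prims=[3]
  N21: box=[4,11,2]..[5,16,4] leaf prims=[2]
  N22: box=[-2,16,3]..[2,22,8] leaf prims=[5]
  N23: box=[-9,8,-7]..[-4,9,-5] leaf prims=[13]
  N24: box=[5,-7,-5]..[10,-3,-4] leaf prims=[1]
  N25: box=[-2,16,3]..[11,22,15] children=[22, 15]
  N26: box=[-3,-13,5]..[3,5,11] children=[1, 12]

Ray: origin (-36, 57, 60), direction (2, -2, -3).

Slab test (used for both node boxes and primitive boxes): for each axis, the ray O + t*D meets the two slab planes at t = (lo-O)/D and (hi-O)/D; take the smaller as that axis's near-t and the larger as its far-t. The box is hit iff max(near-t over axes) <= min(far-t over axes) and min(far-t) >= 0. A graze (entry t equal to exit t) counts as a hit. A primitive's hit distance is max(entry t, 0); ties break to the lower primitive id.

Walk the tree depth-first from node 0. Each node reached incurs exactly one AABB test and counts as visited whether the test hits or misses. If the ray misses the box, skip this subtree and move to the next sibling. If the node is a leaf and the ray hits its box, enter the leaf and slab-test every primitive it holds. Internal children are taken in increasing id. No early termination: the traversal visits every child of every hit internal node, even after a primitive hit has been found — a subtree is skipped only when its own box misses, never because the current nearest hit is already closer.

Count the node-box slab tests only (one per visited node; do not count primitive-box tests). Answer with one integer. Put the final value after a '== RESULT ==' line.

Walk:
N0 x:[8,49/2] y:[35/2,73/2] z:[41/3,77/3] -> hit [35/2,49/2], descend [6, 7]
  N6 x:[33/2,49/2] y:[26,73/2] z:[41/3,77/3] -> miss, prune
  N7 x:[8,47/2] y:[35/2,25] z:[15,25] -> hit [35/2,47/2], descend [14, 18]
    N14 x:[8,47/2] y:[35/2,23] z:[15,58/3] -> hit [35/2,58/3], descend [2, 25]
      N2 x:[8,41/2] y:[39/2,23] z:[18,58/3] -> miss, prune
      N25 x:[17,47/2] y:[35/2,41/2] z:[15,19] -> hit [35/2,19], descend [15, 22]
        N15 x:[43/2,47/2] y:[18,41/2] z:[15,46/3] -> miss, prune
        N22 x:[17,19] y:[35/2,41/2] z:[52/3,19] -> hit [35/2,19] leaf, test {P5@t=35/2}
    N18 x:[27/2,45/2] y:[19,25] z:[65/3,25] -> hit [65/3,45/2], descend [17, 23]
      N17 x:[19,45/2] y:[19,25] z:[67/3,25] -> hit [67/3,45/2], descend [16, 19]
        N16 x:[43/2,45/2] y:[47/2,25] z:[24,25] -> miss, prune
        N19 x:[19,41/2] y:[19,39/2] z:[67/3,24] -> miss, prune
      N23 x:[27/2,16] y:[24,49/2] z:[65/3,67/3] -> miss, prune

13 AABB tests over nodes [0, 6, 7, 14, 2, 25, 15, 22, 18, 17, 16, 19, 23]; 1 leaf entered; closest P5.

== RESULT ==
13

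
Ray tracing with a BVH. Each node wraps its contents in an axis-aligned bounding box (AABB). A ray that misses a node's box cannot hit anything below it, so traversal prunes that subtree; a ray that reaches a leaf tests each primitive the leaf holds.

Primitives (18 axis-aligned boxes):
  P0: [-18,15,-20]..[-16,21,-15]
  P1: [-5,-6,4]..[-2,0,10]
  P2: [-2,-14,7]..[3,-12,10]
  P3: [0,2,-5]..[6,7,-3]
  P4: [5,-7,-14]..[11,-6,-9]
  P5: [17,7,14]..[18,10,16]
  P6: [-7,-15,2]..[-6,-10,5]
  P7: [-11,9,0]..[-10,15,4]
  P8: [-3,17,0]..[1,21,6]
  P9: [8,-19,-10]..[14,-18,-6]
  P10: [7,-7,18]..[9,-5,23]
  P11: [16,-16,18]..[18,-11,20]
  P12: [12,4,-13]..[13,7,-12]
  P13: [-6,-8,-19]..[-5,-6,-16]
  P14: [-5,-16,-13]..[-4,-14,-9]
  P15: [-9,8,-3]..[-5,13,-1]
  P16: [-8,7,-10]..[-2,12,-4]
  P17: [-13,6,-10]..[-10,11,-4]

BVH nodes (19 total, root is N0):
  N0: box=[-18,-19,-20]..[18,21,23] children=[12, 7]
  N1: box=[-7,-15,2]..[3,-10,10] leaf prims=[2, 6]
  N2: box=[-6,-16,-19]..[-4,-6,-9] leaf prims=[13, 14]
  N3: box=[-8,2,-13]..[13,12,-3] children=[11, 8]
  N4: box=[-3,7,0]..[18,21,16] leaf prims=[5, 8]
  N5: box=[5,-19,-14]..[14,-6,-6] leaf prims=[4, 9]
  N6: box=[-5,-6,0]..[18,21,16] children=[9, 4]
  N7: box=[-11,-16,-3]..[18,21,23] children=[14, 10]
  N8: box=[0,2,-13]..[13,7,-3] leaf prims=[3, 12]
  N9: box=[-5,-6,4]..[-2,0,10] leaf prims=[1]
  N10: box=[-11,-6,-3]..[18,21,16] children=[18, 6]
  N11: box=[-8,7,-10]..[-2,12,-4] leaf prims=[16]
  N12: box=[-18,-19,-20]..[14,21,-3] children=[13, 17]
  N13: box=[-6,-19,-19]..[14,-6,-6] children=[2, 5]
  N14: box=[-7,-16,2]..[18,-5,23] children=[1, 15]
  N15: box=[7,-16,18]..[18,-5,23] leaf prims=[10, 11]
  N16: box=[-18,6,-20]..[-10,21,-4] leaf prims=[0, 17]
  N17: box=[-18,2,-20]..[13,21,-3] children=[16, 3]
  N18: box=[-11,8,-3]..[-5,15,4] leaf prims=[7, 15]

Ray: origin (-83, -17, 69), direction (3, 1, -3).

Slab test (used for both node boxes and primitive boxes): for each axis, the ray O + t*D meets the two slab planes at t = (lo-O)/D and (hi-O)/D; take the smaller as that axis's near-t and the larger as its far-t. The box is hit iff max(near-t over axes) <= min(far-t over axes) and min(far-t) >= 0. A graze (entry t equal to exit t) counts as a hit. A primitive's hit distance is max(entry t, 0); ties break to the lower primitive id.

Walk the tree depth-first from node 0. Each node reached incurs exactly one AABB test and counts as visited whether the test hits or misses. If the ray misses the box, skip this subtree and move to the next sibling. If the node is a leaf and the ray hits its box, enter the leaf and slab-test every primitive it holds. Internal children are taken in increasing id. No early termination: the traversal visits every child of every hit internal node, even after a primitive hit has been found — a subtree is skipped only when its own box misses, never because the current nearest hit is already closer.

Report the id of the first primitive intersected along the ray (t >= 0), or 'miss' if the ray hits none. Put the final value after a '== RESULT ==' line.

Trace the traversal:
N0 x:[65/3,101/3] y:[-2,38] z:[46/3,89/3] -> hit [65/3,89/3], descend [7, 12]
  N7 x:[24,101/3] y:[1,38] z:[46/3,24] -> hit [24,24], descend [10, 14]
    N10 x:[24,101/3] y:[11,38] z:[53/3,24] -> hit [24,24], descend [6, 18]
      N6 x:[26,101/3] y:[11,38] z:[53/3,23] -> miss, prune
      N18 x:[24,26] y:[25,32] z:[65/3,24] -> miss, prune
    N14 x:[76/3,101/3] y:[1,12] z:[46/3,67/3] -> miss, prune
  N12 x:[65/3,97/3] y:[-2,38] z:[24,89/3] -> hit [24,89/3], descend [13, 17]
    N13 x:[77/3,97/3] y:[-2,11] z:[25,88/3] -> miss, prune
    N17 x:[65/3,32] y:[19,38] z:[24,89/3] -> hit [24,89/3], descend [3, 16]
      N3 x:[25,32] y:[19,29] z:[24,82/3] -> hit [25,82/3], descend [8, 11]
        N8 x:[83/3,32] y:[19,24] z:[24,82/3] -> miss, prune
        N11 x:[25,27] y:[24,29] z:[73/3,79/3] -> hit [25,79/3] leaf, test {P16@t=25}
      N16 x:[65/3,73/3] y:[23,38] z:[73/3,89/3] -> hit [73/3,73/3] leaf, test {P0(miss), P17@t=73/3}

Visited [0, 7, 10, 6, 18, 14, 12, 13, 17, 3, 8, 11, 16]. Tests: 13 box, 2 leaf. Nearest: P17.

== RESULT ==
17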